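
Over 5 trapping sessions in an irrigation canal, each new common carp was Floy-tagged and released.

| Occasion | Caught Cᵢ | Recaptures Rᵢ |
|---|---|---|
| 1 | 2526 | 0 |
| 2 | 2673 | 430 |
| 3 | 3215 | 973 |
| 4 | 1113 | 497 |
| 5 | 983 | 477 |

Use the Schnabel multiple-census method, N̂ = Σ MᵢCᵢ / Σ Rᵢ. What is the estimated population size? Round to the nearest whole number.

N ≈ 15,728

Marked at large before each occasion: Mᵢ = Σⱼ<ᵢ (Cⱼ − Rⱼ) → M1=0, M2=2526, M3=4769, M4=7011, M5=7627
Σ MᵢCᵢ = 0·2526 + 2526·2673 + 4769·3215 + 7011·1113 + 7627·983 = 0 + 6751998 + 15332335 + 7803243 + 7497341 = 37384917
Σ Rᵢ = 0 + 430 + 973 + 497 + 477 = 2377
N̂ = 37384917 / 2377 ≈ 15727.8 → 15728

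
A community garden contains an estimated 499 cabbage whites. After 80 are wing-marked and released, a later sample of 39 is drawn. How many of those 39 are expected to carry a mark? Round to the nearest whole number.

Expected recaptures E[R] = M·C / N.
E[R] = 80 × 39 / 499 = 3120 / 499 ≈ 6.3 → 6

expected recaptures ≈ 6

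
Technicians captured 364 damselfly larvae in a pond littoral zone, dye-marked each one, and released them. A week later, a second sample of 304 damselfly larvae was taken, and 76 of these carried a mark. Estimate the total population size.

N = 1456

Lincoln-Petersen assumes M/N = R/C, so N = M·C / R.
N = (364 × 304) / 76 = 110656 / 76 = 1456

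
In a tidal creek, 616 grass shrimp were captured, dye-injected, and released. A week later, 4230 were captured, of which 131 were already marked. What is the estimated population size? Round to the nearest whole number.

N = (616 × 4230) / 131 = 2605680 / 131 ≈ 19890.7 → 19891

N ≈ 19,891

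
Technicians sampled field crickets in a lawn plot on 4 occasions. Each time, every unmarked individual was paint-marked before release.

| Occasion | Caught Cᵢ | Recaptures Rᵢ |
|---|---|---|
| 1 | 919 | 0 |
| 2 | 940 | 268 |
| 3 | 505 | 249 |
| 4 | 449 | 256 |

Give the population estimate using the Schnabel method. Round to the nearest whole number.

Marked at large before each occasion: Mᵢ = Σⱼ<ᵢ (Cⱼ − Rⱼ) → M1=0, M2=919, M3=1591, M4=1847
Σ MᵢCᵢ = 0·919 + 919·940 + 1591·505 + 1847·449 = 0 + 863860 + 803455 + 829303 = 2496618
Σ Rᵢ = 0 + 268 + 249 + 256 = 773
N̂ = 2496618 / 773 ≈ 3229.8 → 3230

N ≈ 3230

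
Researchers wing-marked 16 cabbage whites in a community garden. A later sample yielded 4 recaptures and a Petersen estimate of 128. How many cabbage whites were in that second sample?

From N = M·C/R: C = N·R / M = 128·4 / 16 = 512 / 16 = 32.

C = 32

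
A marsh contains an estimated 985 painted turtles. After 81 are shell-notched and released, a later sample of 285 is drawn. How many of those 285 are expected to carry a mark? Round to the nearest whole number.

The marked fraction of the population is 81/985, so in a sample of 285 expect C·(M/N) marked.
E[R] = 81 × 285 / 985 = 23085 / 985 ≈ 23.4 → 23

expected recaptures ≈ 23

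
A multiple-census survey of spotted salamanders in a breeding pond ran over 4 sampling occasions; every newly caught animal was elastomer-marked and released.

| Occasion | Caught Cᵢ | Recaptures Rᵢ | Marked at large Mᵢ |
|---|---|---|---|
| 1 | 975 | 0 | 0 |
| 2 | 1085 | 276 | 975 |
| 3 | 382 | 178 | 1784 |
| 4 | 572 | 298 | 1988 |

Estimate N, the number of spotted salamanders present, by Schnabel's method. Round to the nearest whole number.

Σ MᵢCᵢ = 0·975 + 975·1085 + 1784·382 + 1988·572 = 0 + 1057875 + 681488 + 1137136 = 2876499
Σ Rᵢ = 0 + 276 + 178 + 298 = 752
N̂ = 2876499 / 752 ≈ 3825.1 → 3825

N ≈ 3825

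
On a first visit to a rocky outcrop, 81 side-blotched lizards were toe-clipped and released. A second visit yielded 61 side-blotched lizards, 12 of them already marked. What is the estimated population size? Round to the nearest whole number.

N ≈ 412

N = (81 × 61) / 12 = 4941 / 12 ≈ 411.8 → 412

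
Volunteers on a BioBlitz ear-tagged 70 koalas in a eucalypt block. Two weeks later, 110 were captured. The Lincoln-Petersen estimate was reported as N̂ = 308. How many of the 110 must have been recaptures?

R = 25

From N = M·C/R: R = M·C / N = 70·110 / 308 = 7700 / 308 = 25.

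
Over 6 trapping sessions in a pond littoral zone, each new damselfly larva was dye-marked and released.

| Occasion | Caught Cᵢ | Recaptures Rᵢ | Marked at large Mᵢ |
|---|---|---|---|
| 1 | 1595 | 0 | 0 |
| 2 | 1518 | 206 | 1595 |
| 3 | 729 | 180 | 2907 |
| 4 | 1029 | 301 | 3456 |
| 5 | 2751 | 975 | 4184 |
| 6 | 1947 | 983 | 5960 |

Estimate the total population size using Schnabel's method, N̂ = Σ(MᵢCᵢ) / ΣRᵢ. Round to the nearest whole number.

N ≈ 11,800

Σ MᵢCᵢ = 0·1595 + 1595·1518 + 2907·729 + 3456·1029 + 4184·2751 + 5960·1947 = 0 + 2421210 + 2119203 + 3556224 + 11510184 + 11604120 = 31210941
Σ Rᵢ = 0 + 206 + 180 + 301 + 975 + 983 = 2645
N̂ = 31210941 / 2645 ≈ 11800.0 → 11800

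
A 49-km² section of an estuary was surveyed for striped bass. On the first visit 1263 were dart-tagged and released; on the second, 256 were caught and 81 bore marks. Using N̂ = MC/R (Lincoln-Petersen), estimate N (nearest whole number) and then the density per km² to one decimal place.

density ≈ 81.5 striped bass per km²

N̂ = 1263·256/81 = 323328/81 ≈ 3991.7 → 3992
Density = N̂ / area = 3992 / 49 ≈ 81.47 → 81.5 per km²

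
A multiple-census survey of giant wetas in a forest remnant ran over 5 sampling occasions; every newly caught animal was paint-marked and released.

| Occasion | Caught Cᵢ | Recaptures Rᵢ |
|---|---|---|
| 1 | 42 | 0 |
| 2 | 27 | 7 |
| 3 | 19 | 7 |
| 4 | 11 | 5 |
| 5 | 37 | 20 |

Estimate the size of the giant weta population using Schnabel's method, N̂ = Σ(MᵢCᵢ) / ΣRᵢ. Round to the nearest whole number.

Marked at large before each occasion: Mᵢ = Σⱼ<ᵢ (Cⱼ − Rⱼ) → M1=0, M2=42, M3=62, M4=74, M5=80
Σ MᵢCᵢ = 0·42 + 42·27 + 62·19 + 74·11 + 80·37 = 0 + 1134 + 1178 + 814 + 2960 = 6086
Σ Rᵢ = 0 + 7 + 7 + 5 + 20 = 39
N̂ = 6086 / 39 ≈ 156.1 → 156

N ≈ 156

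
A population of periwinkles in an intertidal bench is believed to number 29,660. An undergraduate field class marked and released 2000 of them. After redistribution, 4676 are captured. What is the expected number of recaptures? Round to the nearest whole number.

expected recaptures ≈ 315

Expected recaptures E[R] = M·C / N.
E[R] = 2000 × 4676 / 29660 = 9352000 / 29660 ≈ 315.3 → 315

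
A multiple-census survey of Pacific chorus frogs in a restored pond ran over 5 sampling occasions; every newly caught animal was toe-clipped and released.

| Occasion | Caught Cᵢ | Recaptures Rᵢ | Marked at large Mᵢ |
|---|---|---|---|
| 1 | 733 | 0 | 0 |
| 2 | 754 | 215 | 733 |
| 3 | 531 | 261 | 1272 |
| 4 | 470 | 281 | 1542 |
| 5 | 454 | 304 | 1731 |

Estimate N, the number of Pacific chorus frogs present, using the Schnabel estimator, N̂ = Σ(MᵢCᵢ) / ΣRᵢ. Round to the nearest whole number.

N ≈ 2581

Σ MᵢCᵢ = 0·733 + 733·754 + 1272·531 + 1542·470 + 1731·454 = 0 + 552682 + 675432 + 724740 + 785874 = 2738728
Σ Rᵢ = 0 + 215 + 261 + 281 + 304 = 1061
N̂ = 2738728 / 1061 ≈ 2581.3 → 2581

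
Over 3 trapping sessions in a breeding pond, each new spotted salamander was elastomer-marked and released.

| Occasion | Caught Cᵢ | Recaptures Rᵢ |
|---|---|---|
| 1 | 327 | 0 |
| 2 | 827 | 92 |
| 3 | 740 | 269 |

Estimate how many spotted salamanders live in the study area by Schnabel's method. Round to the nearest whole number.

N ≈ 2926

Marked at large before each occasion: Mᵢ = Σⱼ<ᵢ (Cⱼ − Rⱼ) → M1=0, M2=327, M3=1062
Σ MᵢCᵢ = 0·327 + 327·827 + 1062·740 = 0 + 270429 + 785880 = 1056309
Σ Rᵢ = 0 + 92 + 269 = 361
N̂ = 1056309 / 361 ≈ 2926.1 → 2926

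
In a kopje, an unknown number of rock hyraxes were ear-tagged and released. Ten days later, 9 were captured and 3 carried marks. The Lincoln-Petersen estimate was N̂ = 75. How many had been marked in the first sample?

M = 25

From N = M·C/R: M = N·R / C = 75·3 / 9 = 225 / 9 = 25.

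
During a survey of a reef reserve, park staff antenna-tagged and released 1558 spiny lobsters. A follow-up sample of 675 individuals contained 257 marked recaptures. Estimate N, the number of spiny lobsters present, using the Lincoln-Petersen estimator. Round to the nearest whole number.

The marked fraction in the recapture sample should equal the marked fraction in the population: 257/675 = 1558/N.
N = (1558 × 675) / 257 = 1051650 / 257 ≈ 4092.0 → 4092

N ≈ 4092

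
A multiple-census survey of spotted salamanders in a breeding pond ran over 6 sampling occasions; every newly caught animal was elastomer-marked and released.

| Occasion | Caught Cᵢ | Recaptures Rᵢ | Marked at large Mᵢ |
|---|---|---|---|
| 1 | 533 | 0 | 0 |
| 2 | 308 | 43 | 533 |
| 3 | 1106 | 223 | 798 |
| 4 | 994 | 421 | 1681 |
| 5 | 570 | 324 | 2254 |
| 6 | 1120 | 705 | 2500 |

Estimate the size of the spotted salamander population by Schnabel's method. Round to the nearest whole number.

Σ MᵢCᵢ = 0·533 + 533·308 + 798·1106 + 1681·994 + 2254·570 + 2500·1120 = 0 + 164164 + 882588 + 1670914 + 1284780 + 2800000 = 6802446
Σ Rᵢ = 0 + 43 + 223 + 421 + 324 + 705 = 1716
N̂ = 6802446 / 1716 ≈ 3964.1 → 3964

N ≈ 3964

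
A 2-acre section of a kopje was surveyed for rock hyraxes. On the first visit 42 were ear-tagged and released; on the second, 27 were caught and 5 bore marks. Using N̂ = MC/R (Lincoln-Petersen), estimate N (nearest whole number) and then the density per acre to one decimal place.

N̂ = 42·27/5 = 1134/5 ≈ 226.8 → 227
Density = N̂ / area = 227 / 2 ≈ 113.50 → 113.5 per acre

density ≈ 113.5 rock hyraxes per acre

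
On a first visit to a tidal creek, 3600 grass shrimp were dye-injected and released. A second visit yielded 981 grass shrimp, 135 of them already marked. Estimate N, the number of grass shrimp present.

N = 26,160

If marked individuals mix randomly, R/C ≈ M/N, giving N ≈ M·C/R.
N = (3600 × 981) / 135 = 3531600 / 135 = 26160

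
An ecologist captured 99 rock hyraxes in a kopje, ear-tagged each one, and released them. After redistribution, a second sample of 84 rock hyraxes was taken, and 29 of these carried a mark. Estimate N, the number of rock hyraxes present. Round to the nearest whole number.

N = (99 × 84) / 29 = 8316 / 29 ≈ 286.8 → 287

N ≈ 287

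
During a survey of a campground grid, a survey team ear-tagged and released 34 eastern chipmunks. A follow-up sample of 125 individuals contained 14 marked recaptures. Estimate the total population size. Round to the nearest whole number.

N = (34 × 125) / 14 = 4250 / 14 ≈ 303.6 → 304

N ≈ 304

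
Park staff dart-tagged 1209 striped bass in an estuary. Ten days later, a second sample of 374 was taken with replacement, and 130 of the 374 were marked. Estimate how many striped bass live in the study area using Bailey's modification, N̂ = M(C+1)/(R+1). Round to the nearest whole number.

N̂ = 1209·(374+1)/(130+1) = 1209·375/131 = 453375/131 ≈ 3460.9 → 3461

N ≈ 3461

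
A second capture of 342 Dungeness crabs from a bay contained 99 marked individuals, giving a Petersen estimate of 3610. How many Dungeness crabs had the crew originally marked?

From N = M·C/R: M = N·R / C = 3610·99 / 342 = 357390 / 342 = 1045.

M = 1045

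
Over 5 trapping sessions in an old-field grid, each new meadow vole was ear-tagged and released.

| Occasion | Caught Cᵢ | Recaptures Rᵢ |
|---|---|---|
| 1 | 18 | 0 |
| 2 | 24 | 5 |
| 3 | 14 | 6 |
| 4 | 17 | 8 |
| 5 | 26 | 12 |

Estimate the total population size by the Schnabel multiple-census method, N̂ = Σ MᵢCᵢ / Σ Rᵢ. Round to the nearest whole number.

N ≈ 101

Marked at large before each occasion: Mᵢ = Σⱼ<ᵢ (Cⱼ − Rⱼ) → M1=0, M2=18, M3=37, M4=45, M5=54
Σ MᵢCᵢ = 0·18 + 18·24 + 37·14 + 45·17 + 54·26 = 0 + 432 + 518 + 765 + 1404 = 3119
Σ Rᵢ = 0 + 5 + 6 + 8 + 12 = 31
N̂ = 3119 / 31 ≈ 100.6 → 101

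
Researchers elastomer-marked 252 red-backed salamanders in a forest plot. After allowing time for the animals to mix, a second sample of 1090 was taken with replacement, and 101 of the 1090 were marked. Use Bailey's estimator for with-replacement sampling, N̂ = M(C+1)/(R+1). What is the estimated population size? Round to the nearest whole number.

N̂ = 252·(1090+1)/(101+1) = 252·1091/102 = 274932/102 ≈ 2695.4 → 2695

N ≈ 2695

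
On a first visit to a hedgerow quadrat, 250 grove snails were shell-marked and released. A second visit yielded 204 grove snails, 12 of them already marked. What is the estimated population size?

N = 4250

If marked individuals mix randomly, R/C ≈ M/N, giving N ≈ M·C/R.
N = (250 × 204) / 12 = 51000 / 12 = 4250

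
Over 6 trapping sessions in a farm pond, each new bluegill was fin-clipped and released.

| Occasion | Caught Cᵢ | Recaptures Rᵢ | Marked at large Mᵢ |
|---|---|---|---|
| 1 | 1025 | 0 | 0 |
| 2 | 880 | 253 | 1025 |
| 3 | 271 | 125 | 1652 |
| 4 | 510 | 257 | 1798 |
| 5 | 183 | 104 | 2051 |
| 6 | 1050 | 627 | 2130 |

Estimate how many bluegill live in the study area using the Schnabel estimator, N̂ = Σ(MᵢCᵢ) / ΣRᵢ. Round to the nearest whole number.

N ≈ 3571

Σ MᵢCᵢ = 0·1025 + 1025·880 + 1652·271 + 1798·510 + 2051·183 + 2130·1050 = 0 + 902000 + 447692 + 916980 + 375333 + 2236500 = 4878505
Σ Rᵢ = 0 + 253 + 125 + 257 + 104 + 627 = 1366
N̂ = 4878505 / 1366 ≈ 3571.4 → 3571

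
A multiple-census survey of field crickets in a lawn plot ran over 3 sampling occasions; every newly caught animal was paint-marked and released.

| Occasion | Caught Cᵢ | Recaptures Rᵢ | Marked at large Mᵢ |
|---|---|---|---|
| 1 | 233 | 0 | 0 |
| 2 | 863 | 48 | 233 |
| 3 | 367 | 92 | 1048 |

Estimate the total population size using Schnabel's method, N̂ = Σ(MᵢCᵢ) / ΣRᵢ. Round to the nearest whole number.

N ≈ 4184

Σ MᵢCᵢ = 0·233 + 233·863 + 1048·367 = 0 + 201079 + 384616 = 585695
Σ Rᵢ = 0 + 48 + 92 = 140
N̂ = 585695 / 140 ≈ 4183.5 → 4184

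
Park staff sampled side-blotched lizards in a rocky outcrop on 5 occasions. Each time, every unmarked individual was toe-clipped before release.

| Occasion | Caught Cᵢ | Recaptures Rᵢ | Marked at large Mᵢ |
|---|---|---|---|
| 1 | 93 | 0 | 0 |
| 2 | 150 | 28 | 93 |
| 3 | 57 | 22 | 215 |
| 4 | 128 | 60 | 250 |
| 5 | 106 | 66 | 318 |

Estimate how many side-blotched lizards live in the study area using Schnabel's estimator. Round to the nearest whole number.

Σ MᵢCᵢ = 0·93 + 93·150 + 215·57 + 250·128 + 318·106 = 0 + 13950 + 12255 + 32000 + 33708 = 91913
Σ Rᵢ = 0 + 28 + 22 + 60 + 66 = 176
N̂ = 91913 / 176 ≈ 522.2 → 522

N ≈ 522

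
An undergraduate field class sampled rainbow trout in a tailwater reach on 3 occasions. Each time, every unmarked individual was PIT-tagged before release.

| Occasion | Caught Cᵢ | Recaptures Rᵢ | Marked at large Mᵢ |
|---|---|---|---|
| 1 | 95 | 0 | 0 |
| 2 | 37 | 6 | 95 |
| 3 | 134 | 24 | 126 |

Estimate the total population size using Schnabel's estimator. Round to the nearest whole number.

Σ MᵢCᵢ = 0·95 + 95·37 + 126·134 = 0 + 3515 + 16884 = 20399
Σ Rᵢ = 0 + 6 + 24 = 30
N̂ = 20399 / 30 ≈ 680.0 → 680

N ≈ 680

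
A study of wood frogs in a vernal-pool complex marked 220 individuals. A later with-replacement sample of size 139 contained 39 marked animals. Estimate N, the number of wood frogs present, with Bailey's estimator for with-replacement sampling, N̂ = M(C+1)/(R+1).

N = 770

N̂ = 220·(139+1)/(39+1) = 220·140/40 = 30800/40 = 770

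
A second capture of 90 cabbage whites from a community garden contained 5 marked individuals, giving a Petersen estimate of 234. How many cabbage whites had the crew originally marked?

M = 13

From N = M·C/R: M = N·R / C = 234·5 / 90 = 1170 / 90 = 13.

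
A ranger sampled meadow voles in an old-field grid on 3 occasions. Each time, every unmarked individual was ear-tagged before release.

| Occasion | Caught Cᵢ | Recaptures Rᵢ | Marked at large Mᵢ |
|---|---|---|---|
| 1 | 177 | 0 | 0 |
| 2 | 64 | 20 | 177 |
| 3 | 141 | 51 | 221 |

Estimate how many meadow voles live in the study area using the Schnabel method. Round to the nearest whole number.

Σ MᵢCᵢ = 0·177 + 177·64 + 221·141 = 0 + 11328 + 31161 = 42489
Σ Rᵢ = 0 + 20 + 51 = 71
N̂ = 42489 / 71 ≈ 598.4 → 598

N ≈ 598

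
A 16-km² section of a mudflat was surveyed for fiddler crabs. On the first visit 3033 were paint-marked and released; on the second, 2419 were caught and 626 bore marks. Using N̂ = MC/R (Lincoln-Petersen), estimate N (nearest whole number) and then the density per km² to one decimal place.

density ≈ 732.5 fiddler crabs per km²

N̂ = 3033·2419/626 = 7336827/626 ≈ 11720.2 → 11720
Density = N̂ / area = 11720 / 16 ≈ 732.50 → 732.5 per km²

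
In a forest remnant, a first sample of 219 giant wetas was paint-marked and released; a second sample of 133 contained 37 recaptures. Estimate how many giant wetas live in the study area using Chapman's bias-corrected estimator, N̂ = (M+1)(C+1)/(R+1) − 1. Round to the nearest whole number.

N̂ = (219+1)(133+1)/(37+1) − 1 = 220·134/38 − 1
= 29480/38 − 1 ≈ 775.8 − 1 ≈ 774.8 → 775

N ≈ 775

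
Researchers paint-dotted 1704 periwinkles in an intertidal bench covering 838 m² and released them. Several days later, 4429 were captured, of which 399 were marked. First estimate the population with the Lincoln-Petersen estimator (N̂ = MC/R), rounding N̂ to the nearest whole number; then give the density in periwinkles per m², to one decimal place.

density ≈ 22.6 periwinkles per m²

N̂ = 1704·4429/399 = 7547016/399 ≈ 18914.8 → 18915
Density = N̂ / area = 18915 / 838 ≈ 22.57 → 22.6 per m²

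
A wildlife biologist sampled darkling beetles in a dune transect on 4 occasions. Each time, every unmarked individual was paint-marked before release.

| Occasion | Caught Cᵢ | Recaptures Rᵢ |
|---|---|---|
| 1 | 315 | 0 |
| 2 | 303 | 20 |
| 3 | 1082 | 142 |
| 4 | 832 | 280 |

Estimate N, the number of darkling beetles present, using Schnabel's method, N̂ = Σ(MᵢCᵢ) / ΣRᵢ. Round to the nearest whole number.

N ≈ 4575

Marked at large before each occasion: Mᵢ = Σⱼ<ᵢ (Cⱼ − Rⱼ) → M1=0, M2=315, M3=598, M4=1538
Σ MᵢCᵢ = 0·315 + 315·303 + 598·1082 + 1538·832 = 0 + 95445 + 647036 + 1279616 = 2022097
Σ Rᵢ = 0 + 20 + 142 + 280 = 442
N̂ = 2022097 / 442 ≈ 4574.9 → 4575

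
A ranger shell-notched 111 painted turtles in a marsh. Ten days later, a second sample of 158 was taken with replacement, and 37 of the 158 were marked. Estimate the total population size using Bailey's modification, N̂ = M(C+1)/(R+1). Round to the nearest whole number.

N ≈ 464

N̂ = 111·(158+1)/(37+1) = 111·159/38 = 17649/38 ≈ 464.4 → 464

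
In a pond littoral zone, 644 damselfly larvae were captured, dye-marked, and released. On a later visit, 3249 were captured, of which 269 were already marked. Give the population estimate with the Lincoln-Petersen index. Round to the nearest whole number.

N ≈ 7778

If marked individuals mix randomly, R/C ≈ M/N, giving N ≈ M·C/R.
N = (644 × 3249) / 269 = 2092356 / 269 ≈ 7778.3 → 7778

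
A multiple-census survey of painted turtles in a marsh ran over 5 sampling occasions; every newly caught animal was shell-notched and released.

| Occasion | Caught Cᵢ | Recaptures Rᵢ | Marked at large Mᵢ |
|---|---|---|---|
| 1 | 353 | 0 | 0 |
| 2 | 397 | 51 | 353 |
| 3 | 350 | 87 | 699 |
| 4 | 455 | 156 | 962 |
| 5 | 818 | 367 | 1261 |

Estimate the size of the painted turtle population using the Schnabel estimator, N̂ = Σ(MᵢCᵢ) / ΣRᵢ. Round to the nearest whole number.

Σ MᵢCᵢ = 0·353 + 353·397 + 699·350 + 962·455 + 1261·818 = 0 + 140141 + 244650 + 437710 + 1031498 = 1853999
Σ Rᵢ = 0 + 51 + 87 + 156 + 367 = 661
N̂ = 1853999 / 661 ≈ 2804.8 → 2805

N ≈ 2805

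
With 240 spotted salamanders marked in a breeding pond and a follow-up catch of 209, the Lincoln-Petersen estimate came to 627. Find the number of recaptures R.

R = 80

From N = M·C/R: R = M·C / N = 240·209 / 627 = 50160 / 627 = 80.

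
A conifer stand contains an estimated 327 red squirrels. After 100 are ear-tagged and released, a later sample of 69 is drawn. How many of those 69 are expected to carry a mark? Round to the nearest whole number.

expected recaptures ≈ 21

Expected recaptures E[R] = M·C / N.
E[R] = 100 × 69 / 327 = 6900 / 327 ≈ 21.1 → 21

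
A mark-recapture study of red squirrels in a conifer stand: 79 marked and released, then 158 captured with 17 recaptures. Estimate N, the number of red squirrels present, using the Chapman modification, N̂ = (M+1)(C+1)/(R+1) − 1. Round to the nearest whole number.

N̂ = (79+1)(158+1)/(17+1) − 1 = 80·159/18 − 1
= 12720/18 − 1 ≈ 706.7 − 1 ≈ 705.7 → 706

N ≈ 706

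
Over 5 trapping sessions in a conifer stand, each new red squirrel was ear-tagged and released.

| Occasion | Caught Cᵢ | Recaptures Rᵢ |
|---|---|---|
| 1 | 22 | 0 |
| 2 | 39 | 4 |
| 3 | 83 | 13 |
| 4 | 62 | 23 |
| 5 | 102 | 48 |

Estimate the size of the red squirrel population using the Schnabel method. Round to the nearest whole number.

Marked at large before each occasion: Mᵢ = Σⱼ<ᵢ (Cⱼ − Rⱼ) → M1=0, M2=22, M3=57, M4=127, M5=166
Σ MᵢCᵢ = 0·22 + 22·39 + 57·83 + 127·62 + 166·102 = 0 + 858 + 4731 + 7874 + 16932 = 30395
Σ Rᵢ = 0 + 4 + 13 + 23 + 48 = 88
N̂ = 30395 / 88 ≈ 345.4 → 345

N ≈ 345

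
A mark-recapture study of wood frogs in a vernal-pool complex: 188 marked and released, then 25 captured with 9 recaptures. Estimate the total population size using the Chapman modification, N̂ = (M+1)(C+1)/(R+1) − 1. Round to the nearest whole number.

N̂ = (188+1)(25+1)/(9+1) − 1 = 189·26/10 − 1
= 4914/10 − 1 ≈ 491.4 − 1 ≈ 490.4 → 490

N ≈ 490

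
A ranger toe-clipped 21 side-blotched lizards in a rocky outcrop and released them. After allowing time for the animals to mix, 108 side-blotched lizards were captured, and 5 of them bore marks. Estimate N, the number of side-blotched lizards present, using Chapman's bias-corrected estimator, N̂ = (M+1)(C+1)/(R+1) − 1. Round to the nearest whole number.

N̂ = (21+1)(108+1)/(5+1) − 1 = 22·109/6 − 1
= 2398/6 − 1 ≈ 399.7 − 1 ≈ 398.7 → 399

N ≈ 399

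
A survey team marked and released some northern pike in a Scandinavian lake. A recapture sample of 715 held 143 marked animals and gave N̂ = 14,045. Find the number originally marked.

M = 2809

From N = M·C/R: M = N·R / C = 14045·143 / 715 = 2008435 / 715 = 2809.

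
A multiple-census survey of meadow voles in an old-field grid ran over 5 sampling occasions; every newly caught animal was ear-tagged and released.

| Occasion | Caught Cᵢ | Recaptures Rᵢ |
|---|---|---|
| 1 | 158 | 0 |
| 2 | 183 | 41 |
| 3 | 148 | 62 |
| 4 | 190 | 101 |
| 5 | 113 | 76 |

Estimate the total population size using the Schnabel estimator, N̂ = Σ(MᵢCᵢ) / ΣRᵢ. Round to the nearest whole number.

Marked at large before each occasion: Mᵢ = Σⱼ<ᵢ (Cⱼ − Rⱼ) → M1=0, M2=158, M3=300, M4=386, M5=475
Σ MᵢCᵢ = 0·158 + 158·183 + 300·148 + 386·190 + 475·113 = 0 + 28914 + 44400 + 73340 + 53675 = 200329
Σ Rᵢ = 0 + 41 + 62 + 101 + 76 = 280
N̂ = 200329 / 280 ≈ 715.46 → 715

N ≈ 715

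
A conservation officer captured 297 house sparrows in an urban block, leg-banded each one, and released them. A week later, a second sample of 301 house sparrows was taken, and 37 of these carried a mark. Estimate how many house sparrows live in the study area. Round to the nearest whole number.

Lincoln-Petersen assumes M/N = R/C, so N = M·C / R.
N = (297 × 301) / 37 = 89397 / 37 ≈ 2416.1 → 2416

N ≈ 2416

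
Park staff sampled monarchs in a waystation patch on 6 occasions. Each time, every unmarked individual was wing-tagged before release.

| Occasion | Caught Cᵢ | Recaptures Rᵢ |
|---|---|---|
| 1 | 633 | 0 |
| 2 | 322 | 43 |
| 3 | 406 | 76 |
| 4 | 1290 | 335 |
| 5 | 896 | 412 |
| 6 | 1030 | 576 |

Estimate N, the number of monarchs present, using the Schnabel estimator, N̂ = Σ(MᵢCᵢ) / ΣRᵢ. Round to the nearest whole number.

N ≈ 4789

Marked at large before each occasion: Mᵢ = Σⱼ<ᵢ (Cⱼ − Rⱼ) → M1=0, M2=633, M3=912, M4=1242, M5=2197, M6=2681
Σ MᵢCᵢ = 0·633 + 633·322 + 912·406 + 1242·1290 + 2197·896 + 2681·1030 = 0 + 203826 + 370272 + 1602180 + 1968512 + 2761430 = 6906220
Σ Rᵢ = 0 + 43 + 76 + 335 + 412 + 576 = 1442
N̂ = 6906220 / 1442 ≈ 4789.3 → 4789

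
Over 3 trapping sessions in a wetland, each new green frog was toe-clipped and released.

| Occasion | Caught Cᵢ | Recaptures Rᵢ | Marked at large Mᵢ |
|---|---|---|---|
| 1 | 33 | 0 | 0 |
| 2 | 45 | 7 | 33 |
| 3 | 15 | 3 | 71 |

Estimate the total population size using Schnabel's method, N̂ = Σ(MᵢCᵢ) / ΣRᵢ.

Σ MᵢCᵢ = 0·33 + 33·45 + 71·15 = 0 + 1485 + 1065 = 2550
Σ Rᵢ = 0 + 7 + 3 = 10
N̂ = 2550 / 10 = 255

N = 255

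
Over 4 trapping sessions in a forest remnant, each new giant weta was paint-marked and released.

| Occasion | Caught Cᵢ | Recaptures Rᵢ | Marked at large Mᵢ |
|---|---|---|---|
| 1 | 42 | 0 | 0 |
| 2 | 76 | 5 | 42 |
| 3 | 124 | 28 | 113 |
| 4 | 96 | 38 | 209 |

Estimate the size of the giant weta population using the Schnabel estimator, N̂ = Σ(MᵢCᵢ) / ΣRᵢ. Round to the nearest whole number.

N ≈ 525

Σ MᵢCᵢ = 0·42 + 42·76 + 113·124 + 209·96 = 0 + 3192 + 14012 + 20064 = 37268
Σ Rᵢ = 0 + 5 + 28 + 38 = 71
N̂ = 37268 / 71 ≈ 524.9 → 525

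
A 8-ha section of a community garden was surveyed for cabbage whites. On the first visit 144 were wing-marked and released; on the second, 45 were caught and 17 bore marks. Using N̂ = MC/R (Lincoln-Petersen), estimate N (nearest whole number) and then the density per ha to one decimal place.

density ≈ 47.6 cabbage whites per ha

N̂ = 144·45/17 = 6480/17 ≈ 381.2 → 381
Density = N̂ / area = 381 / 8 ≈ 47.62 → 47.6 per ha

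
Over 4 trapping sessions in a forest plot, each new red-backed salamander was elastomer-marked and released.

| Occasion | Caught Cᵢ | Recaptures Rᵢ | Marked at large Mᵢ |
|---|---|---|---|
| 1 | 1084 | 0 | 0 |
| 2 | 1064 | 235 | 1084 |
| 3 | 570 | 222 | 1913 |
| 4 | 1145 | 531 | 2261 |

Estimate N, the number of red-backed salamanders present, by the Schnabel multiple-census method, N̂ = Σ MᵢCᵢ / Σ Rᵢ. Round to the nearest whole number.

N ≈ 4891

Σ MᵢCᵢ = 0·1084 + 1084·1064 + 1913·570 + 2261·1145 = 0 + 1153376 + 1090410 + 2588845 = 4832631
Σ Rᵢ = 0 + 235 + 222 + 531 = 988
N̂ = 4832631 / 988 ≈ 4891.3 → 4891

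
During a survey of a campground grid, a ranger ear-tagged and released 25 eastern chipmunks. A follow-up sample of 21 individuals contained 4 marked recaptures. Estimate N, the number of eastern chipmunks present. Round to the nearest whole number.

N ≈ 131

Lincoln-Petersen assumes M/N = R/C, so N = M·C / R.
N = (25 × 21) / 4 = 525 / 4 ≈ 131.2 → 131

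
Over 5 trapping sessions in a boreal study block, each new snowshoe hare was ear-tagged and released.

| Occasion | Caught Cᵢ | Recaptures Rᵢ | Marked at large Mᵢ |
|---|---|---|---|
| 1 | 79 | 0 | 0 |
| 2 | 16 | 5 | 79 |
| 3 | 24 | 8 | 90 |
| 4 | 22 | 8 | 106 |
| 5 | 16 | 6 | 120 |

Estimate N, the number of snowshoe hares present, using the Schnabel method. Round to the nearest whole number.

Σ MᵢCᵢ = 0·79 + 79·16 + 90·24 + 106·22 + 120·16 = 0 + 1264 + 2160 + 2332 + 1920 = 7676
Σ Rᵢ = 0 + 5 + 8 + 8 + 6 = 27
N̂ = 7676 / 27 ≈ 284.3 → 284

N ≈ 284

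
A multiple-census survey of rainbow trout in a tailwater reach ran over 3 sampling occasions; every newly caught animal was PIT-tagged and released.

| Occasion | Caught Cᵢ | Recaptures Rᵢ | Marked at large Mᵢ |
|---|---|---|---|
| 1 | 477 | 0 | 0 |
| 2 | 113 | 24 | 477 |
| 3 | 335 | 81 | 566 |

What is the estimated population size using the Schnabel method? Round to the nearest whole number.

Σ MᵢCᵢ = 0·477 + 477·113 + 566·335 = 0 + 53901 + 189610 = 243511
Σ Rᵢ = 0 + 24 + 81 = 105
N̂ = 243511 / 105 ≈ 2319.2 → 2319

N ≈ 2319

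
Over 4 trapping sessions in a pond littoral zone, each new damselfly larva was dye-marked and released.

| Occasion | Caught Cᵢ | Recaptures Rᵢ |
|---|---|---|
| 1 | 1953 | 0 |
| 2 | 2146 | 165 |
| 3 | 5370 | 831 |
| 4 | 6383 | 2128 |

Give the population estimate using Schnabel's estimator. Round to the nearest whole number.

N ≈ 25,416

Marked at large before each occasion: Mᵢ = Σⱼ<ᵢ (Cⱼ − Rⱼ) → M1=0, M2=1953, M3=3934, M4=8473
Σ MᵢCᵢ = 0·1953 + 1953·2146 + 3934·5370 + 8473·6383 = 0 + 4191138 + 21125580 + 54083159 = 79399877
Σ Rᵢ = 0 + 165 + 831 + 2128 = 3124
N̂ = 79399877 / 3124 ≈ 25416.1 → 25416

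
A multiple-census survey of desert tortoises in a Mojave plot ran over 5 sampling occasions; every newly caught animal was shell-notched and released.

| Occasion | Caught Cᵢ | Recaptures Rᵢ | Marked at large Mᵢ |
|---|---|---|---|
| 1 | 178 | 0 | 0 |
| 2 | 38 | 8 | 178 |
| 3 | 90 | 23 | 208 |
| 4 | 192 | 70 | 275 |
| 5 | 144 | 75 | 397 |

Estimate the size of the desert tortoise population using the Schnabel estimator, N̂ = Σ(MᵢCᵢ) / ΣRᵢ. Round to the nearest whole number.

N ≈ 770

Σ MᵢCᵢ = 0·178 + 178·38 + 208·90 + 275·192 + 397·144 = 0 + 6764 + 18720 + 52800 + 57168 = 135452
Σ Rᵢ = 0 + 8 + 23 + 70 + 75 = 176
N̂ = 135452 / 176 ≈ 769.6 → 770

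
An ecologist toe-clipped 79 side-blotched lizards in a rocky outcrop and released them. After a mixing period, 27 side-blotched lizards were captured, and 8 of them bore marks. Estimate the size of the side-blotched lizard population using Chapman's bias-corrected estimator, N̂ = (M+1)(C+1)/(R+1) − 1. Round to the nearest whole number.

N ≈ 248

N̂ = (79+1)(27+1)/(8+1) − 1 = 80·28/9 − 1
= 2240/9 − 1 ≈ 248.9 − 1 ≈ 247.9 → 248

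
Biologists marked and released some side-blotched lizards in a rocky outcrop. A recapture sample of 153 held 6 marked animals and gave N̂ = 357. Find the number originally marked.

M = 14

From N = M·C/R: M = N·R / C = 357·6 / 153 = 2142 / 153 = 14.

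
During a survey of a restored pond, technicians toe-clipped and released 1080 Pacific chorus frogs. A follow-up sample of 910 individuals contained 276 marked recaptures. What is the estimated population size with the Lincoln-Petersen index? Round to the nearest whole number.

N = (1080 × 910) / 276 = 982800 / 276 ≈ 3560.9 → 3561

N ≈ 3561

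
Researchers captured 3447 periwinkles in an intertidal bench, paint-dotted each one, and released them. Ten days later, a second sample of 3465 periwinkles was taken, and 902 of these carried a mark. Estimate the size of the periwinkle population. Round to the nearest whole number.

If marked individuals mix randomly, R/C ≈ M/N, giving N ≈ M·C/R.
N = (3447 × 3465) / 902 = 11943855 / 902 ≈ 13241.5 → 13242

N ≈ 13,242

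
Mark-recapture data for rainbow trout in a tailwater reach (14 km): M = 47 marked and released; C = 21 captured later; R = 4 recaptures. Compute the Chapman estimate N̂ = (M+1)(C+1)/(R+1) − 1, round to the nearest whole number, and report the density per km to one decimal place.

density ≈ 15.0 rainbow trout per km

N̂ = 48·22/5 − 1 = 1056/5 − 1 ≈ 210.2 → 210
Density = N̂ / area = 210 / 14 = 15.0 per km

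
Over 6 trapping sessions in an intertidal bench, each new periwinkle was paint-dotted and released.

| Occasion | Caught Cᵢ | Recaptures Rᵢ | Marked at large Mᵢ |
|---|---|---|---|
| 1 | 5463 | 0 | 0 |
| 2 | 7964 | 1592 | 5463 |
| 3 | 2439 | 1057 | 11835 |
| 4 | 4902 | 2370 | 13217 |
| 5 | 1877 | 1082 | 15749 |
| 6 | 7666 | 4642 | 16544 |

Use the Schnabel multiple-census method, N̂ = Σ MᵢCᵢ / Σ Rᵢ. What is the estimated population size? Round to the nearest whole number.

Σ MᵢCᵢ = 0·5463 + 5463·7964 + 11835·2439 + 13217·4902 + 15749·1877 + 16544·7666 = 0 + 43507332 + 28865565 + 64789734 + 29560873 + 126826304 = 293549808
Σ Rᵢ = 0 + 1592 + 1057 + 2370 + 1082 + 4642 = 10743
N̂ = 293549808 / 10743 ≈ 27324.8 → 27325

N ≈ 27,325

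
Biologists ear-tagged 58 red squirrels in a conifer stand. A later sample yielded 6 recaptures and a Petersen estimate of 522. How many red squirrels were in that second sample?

C = 54

From N = M·C/R: C = N·R / M = 522·6 / 58 = 3132 / 58 = 54.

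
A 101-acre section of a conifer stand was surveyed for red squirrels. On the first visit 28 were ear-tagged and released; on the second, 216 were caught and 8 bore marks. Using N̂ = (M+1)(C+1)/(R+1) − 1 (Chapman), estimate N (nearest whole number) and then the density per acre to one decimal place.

N̂ = 29·217/9 − 1 = 6293/9 − 1 ≈ 698.2 → 698
Density = N̂ / area = 698 / 101 ≈ 6.91 → 6.9 per acre

density ≈ 6.9 red squirrels per acre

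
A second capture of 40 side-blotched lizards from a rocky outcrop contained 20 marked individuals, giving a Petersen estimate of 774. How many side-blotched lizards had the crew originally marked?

From N = M·C/R: M = N·R / C = 774·20 / 40 = 15480 / 40 = 387.

M = 387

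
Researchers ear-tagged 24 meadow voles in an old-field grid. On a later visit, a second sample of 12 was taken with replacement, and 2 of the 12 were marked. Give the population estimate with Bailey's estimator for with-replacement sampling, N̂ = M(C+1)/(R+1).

N = 104

N̂ = 24·(12+1)/(2+1) = 24·13/3 = 312/3 = 104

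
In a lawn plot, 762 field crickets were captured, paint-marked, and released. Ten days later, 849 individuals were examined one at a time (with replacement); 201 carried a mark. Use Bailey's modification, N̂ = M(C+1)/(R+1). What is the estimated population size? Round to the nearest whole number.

N̂ = 762·(849+1)/(201+1) = 762·850/202 = 647700/202 ≈ 3206.4 → 3206

N ≈ 3206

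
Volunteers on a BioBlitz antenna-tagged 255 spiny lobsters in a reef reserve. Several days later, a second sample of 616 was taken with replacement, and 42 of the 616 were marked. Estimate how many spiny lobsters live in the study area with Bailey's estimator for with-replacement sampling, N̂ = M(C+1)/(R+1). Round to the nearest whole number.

N ≈ 3659

N̂ = 255·(616+1)/(42+1) = 255·617/43 = 157335/43 ≈ 3659.0 → 3659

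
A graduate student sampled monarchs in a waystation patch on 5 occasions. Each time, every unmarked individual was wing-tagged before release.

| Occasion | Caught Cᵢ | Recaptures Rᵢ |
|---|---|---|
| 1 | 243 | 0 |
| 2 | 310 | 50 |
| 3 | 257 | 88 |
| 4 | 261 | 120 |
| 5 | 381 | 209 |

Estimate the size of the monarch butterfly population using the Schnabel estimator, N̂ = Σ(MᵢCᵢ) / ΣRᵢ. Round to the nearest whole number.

N ≈ 1477

Marked at large before each occasion: Mᵢ = Σⱼ<ᵢ (Cⱼ − Rⱼ) → M1=0, M2=243, M3=503, M4=672, M5=813
Σ MᵢCᵢ = 0·243 + 243·310 + 503·257 + 672·261 + 813·381 = 0 + 75330 + 129271 + 175392 + 309753 = 689746
Σ Rᵢ = 0 + 50 + 88 + 120 + 209 = 467
N̂ = 689746 / 467 ≈ 1477.0 → 1477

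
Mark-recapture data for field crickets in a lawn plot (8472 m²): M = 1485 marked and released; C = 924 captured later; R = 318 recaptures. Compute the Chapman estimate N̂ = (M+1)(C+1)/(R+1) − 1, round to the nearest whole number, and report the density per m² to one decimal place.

density ≈ 0.5 field crickets per m²

N̂ = 1486·925/319 − 1 = 1374550/319 − 1 ≈ 4307.9 → 4308
Density = N̂ / area = 4308 / 8472 ≈ 0.51 → 0.5 per m²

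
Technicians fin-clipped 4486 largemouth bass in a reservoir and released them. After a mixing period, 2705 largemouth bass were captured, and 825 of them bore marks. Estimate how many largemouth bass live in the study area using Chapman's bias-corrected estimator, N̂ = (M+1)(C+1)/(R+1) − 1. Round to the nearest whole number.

N̂ = (4486+1)(2705+1)/(825+1) − 1 = 4487·2706/826 − 1
= 12141822/826 − 1 ≈ 14699.5 − 1 ≈ 14698.5 → 14699

N ≈ 14,699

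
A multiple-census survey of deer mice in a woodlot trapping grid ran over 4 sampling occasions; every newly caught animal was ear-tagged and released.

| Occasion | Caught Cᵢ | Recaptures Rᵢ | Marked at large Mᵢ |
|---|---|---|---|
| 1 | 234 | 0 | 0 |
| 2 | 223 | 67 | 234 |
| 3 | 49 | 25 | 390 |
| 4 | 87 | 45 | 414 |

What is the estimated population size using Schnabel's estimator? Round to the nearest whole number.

Σ MᵢCᵢ = 0·234 + 234·223 + 390·49 + 414·87 = 0 + 52182 + 19110 + 36018 = 107310
Σ Rᵢ = 0 + 67 + 25 + 45 = 137
N̂ = 107310 / 137 ≈ 783.3 → 783

N ≈ 783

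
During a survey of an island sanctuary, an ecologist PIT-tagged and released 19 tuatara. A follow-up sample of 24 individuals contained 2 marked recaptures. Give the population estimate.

N = 228

The marked fraction in the recapture sample should equal the marked fraction in the population: 2/24 = 19/N.
N = (19 × 24) / 2 = 456 / 2 = 228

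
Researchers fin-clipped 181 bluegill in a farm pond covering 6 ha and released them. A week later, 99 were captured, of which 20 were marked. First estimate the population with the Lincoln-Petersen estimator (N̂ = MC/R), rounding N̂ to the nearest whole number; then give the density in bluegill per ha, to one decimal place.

N̂ = 181·99/20 = 17919/20 ≈ 896.0 → 896
Density = N̂ / area = 896 / 6 ≈ 149.33 → 149.3 per ha

density ≈ 149.3 bluegill per ha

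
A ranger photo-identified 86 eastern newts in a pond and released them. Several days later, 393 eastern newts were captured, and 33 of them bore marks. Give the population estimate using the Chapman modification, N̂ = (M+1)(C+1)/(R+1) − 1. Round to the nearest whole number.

N̂ = (86+1)(393+1)/(33+1) − 1 = 87·394/34 − 1
= 34278/34 − 1 ≈ 1008.2 − 1 ≈ 1007.2 → 1007

N ≈ 1007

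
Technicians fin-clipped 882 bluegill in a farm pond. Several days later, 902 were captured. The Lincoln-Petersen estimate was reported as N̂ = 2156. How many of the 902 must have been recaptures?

R = 369

From N = M·C/R: R = M·C / N = 882·902 / 2156 = 795564 / 2156 = 369.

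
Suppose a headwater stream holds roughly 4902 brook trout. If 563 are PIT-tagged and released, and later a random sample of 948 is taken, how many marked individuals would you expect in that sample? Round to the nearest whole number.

Expected recaptures E[R] = M·C / N.
E[R] = 563 × 948 / 4902 = 533724 / 4902 ≈ 108.9 → 109

expected recaptures ≈ 109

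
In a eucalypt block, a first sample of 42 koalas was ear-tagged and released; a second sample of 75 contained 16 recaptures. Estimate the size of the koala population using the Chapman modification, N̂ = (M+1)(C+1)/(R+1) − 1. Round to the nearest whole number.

N ≈ 191

N̂ = (42+1)(75+1)/(16+1) − 1 = 43·76/17 − 1
= 3268/17 − 1 ≈ 192.2 − 1 ≈ 191.2 → 191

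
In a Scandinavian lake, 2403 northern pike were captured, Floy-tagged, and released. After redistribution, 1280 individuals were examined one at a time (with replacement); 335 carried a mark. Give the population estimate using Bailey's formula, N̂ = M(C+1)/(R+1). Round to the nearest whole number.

N ≈ 9161

N̂ = 2403·(1280+1)/(335+1) = 2403·1281/336 = 3078243/336 ≈ 9161.4 → 9161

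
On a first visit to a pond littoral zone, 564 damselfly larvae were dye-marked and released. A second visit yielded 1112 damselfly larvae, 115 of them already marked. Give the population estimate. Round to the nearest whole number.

If marked individuals mix randomly, R/C ≈ M/N, giving N ≈ M·C/R.
N = (564 × 1112) / 115 = 627168 / 115 ≈ 5453.6 → 5454

N ≈ 5454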